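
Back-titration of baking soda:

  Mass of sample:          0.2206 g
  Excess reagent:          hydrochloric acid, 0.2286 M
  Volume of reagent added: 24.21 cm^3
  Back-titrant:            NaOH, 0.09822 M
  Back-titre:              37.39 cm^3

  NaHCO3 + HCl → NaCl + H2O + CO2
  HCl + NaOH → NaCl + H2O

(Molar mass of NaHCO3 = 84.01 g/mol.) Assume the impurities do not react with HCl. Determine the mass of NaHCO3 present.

n(HCl) added = 0.02421 × 0.2286 = 5.534 × 10^-3 mol
n(NaOH) used in back-titration = 0.03739 × 0.09822 = 3.672 × 10^-3 mol
n(HCl) left over = 3.672 × 10^-3 mol (1:1 ratio)
n(HCl) consumed by analyte = 5.534 × 10^-3 − 3.672 × 10^-3 = 1.862 × 10^-3 mol
n(NaHCO3) = 1.862 × 10^-3 mol (1:1 ratio)
mass of NaHCO3 = 1.862 × 10^-3 × 84.01 = 0.1564 g

0.1564 g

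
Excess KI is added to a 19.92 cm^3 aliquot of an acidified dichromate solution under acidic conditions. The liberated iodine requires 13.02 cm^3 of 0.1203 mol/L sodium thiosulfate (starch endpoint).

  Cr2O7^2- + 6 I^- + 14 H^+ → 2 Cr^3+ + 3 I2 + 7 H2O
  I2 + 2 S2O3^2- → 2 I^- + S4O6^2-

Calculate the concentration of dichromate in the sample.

0.01310 mol/L

n(S2O3^2-) = 0.01302 × 0.1203 = 1.566 × 10^-3 mol
n(I2) = n(S2O3^2-)/2 = 7.832 × 10^-4 mol
From the 1:3 ratio, n(Cr2O7^2-) in the aliquot = 1/3 × 7.832 × 10^-4 = 2.611 × 10^-4 mol
[Cr2O7^2-] = 2.611 × 10^-4 / 0.01992 = 0.01310 mol/L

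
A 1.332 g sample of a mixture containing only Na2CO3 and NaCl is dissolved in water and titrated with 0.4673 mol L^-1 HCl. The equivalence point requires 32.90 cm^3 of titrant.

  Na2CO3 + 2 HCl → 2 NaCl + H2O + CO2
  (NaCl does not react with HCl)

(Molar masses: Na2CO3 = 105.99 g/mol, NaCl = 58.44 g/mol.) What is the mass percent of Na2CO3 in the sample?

61.17 %

n(HCl) = 0.03290 × 0.4673 = 0.01537 mol
Let x = n(Na2CO3), y = n(NaCl).
Titrant: 2x = 0.01537;  mass: 105.99x + 58.44y = 1.332
Solving, x = 7.687 × 10^-3 mol, y = 8.851 × 10^-3 mol
mass of Na2CO3 = 7.687 × 10^-3 × 105.99 = 0.8148 g
% Na2CO3 = 0.8148 / 1.332 × 100 = 61.17 %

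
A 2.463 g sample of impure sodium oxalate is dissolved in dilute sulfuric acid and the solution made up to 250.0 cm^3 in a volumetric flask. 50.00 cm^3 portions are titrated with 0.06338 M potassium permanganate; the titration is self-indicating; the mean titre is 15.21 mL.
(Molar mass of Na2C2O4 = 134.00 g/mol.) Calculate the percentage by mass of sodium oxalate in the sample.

2 MnO4^- + 5 C2O4^2- + 16 H^+ → 2 Mn^2+ + 10 CO2 + 8 H2O
n(KMnO4) per titration = 0.01521 × 0.06338 = 9.640 × 10^-4 mol
From the 5:2 ratio, n(Na2C2O4) in each aliquot = 5/2 × 9.640 × 10^-4 = 2.410 × 10^-3 mol
n(Na2C2O4) in the whole flask = 2.410 × 10^-3 × 250.0/50.00 = 0.01205 mol
mass of Na2C2O4 = 0.01205 × 134.00 = 1.615 g
% Na2C2O4 = 1.615 / 2.463 × 100 = 65.56 %

65.56 %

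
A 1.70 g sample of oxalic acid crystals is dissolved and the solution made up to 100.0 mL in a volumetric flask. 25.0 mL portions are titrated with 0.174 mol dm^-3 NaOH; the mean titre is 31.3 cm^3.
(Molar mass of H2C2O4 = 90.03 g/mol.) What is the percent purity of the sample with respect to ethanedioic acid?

H2C2O4 + 2 NaOH → Na2C2O4 + 2 H2O
n(NaOH) per titration = 0.0313 × 0.174 = 5.45 × 10^-3 mol
From the 1:2 ratio, n(H2C2O4) in each aliquot = 1/2 × 5.45 × 10^-3 = 2.72 × 10^-3 mol
n(H2C2O4) in the whole flask = 2.72 × 10^-3 × 100.0/25.0 = 0.0109 mol
mass of H2C2O4 = 0.0109 × 90.03 = 0.981 g
% H2C2O4 = 0.981 / 1.70 × 100 = 57.7 %

57.7 %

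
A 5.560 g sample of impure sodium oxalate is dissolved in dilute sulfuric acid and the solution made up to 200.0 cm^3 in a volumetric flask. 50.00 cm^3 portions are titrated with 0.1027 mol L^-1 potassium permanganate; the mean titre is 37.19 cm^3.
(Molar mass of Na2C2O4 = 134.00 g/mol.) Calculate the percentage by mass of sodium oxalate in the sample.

92.05 %

2 MnO4^- + 5 C2O4^2- + 16 H^+ → 2 Mn^2+ + 10 CO2 + 8 H2O
n(KMnO4) per titration = 0.03719 × 0.1027 = 3.819 × 10^-3 mol
From the 5:2 ratio, n(Na2C2O4) in each aliquot = 5/2 × 3.819 × 10^-3 = 9.549 × 10^-3 mol
n(Na2C2O4) in the whole flask = 9.549 × 10^-3 × 200.0/50.00 = 0.03819 mol
mass of Na2C2O4 = 0.03819 × 134.00 = 5.118 g
% Na2C2O4 = 5.118 / 5.560 × 100 = 92.05 %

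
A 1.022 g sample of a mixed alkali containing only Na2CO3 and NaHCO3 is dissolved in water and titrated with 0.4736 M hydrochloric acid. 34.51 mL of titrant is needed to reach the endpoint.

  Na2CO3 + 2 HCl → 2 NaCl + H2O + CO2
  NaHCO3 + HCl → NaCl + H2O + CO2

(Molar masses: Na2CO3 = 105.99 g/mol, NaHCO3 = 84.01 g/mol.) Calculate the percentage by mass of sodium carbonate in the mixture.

58.69 %

n(HCl) = 0.03451 × 0.4736 = 0.01634 mol
Let x = n(Na2CO3), y = n(NaHCO3).
Titrant: 2x + 1y = 0.01634;  mass: 105.99x + 84.01y = 1.022
Solving, x = 5.659 × 10^-3 mol, y = 5.025 × 10^-3 mol
mass of Na2CO3 = 5.659 × 10^-3 × 105.99 = 0.5998 g
% Na2CO3 = 0.5998 / 1.022 × 100 = 58.69 %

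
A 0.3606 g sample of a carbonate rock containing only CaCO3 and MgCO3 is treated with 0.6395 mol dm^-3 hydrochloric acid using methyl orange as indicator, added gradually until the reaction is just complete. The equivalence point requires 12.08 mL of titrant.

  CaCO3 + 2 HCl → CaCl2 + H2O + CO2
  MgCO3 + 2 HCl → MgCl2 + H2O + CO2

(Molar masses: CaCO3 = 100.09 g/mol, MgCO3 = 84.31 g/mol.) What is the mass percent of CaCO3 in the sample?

n(HCl) = 0.01208 × 0.6395 = 7.725 × 10^-3 mol
Let x = n(CaCO3), y = n(MgCO3).
Titrant: 2x + 2y = 7.725 × 10^-3;  mass: 100.09x + 84.31y = 0.3606
Solving, x = 2.215 × 10^-3 mol, y = 1.648 × 10^-3 mol
mass of CaCO3 = 2.215 × 10^-3 × 100.09 = 0.2217 g
% CaCO3 = 0.2217 / 0.3606 × 100 = 61.47 %

61.47 %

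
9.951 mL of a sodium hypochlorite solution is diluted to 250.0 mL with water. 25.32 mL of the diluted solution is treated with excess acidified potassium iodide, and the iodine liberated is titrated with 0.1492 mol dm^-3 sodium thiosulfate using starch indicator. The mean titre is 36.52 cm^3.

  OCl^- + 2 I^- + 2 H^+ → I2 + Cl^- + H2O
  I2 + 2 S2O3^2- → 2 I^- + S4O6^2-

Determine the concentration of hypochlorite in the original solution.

2.703 mol/L

n(S2O3^2-) = 0.03652 × 0.1492 = 5.449 × 10^-3 mol
n(I2) = n(S2O3^2-)/2 = 2.724 × 10^-3 mol
n(OCl^-) in the aliquot = 2.724 × 10^-3 mol (1:1 ratio)
[OCl^-]_dilute = 2.724 × 10^-3 / 0.02532 = 0.1076 mol/L
[OCl^-]_original = 0.1076 × 250.0/9.951 = 2.703 mol/L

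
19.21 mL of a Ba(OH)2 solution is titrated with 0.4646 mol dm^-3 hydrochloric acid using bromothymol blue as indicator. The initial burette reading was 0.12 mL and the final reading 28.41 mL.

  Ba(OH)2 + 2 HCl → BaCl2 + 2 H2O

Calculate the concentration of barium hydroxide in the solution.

0.3421 mol/L

n(HCl) = 0.02829 L × 0.4646 mol/L = 0.01314 mol
From the 1:2 mole ratio, n(Ba(OH)2) = 1/2 × 0.01314 = 6.572 × 10^-3 mol
[Ba(OH)2] = 6.572 × 10^-3 mol / 0.01921 L = 0.3421 mol/L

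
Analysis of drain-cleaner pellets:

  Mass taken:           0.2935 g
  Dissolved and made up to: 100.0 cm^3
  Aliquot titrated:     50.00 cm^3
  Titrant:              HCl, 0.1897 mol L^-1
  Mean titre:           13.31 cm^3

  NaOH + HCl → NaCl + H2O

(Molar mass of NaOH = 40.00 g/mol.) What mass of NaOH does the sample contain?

0.2020 g

n(HCl) per titration = 0.01331 × 0.1897 = 2.525 × 10^-3 mol
n(NaOH) in each aliquot = 2.525 × 10^-3 mol (1:1 ratio)
n(NaOH) in the whole flask = 2.525 × 10^-3 × 100.0/50.00 = 5.050 × 10^-3 mol
mass of NaOH = 5.050 × 10^-3 × 40.00 = 0.2020 g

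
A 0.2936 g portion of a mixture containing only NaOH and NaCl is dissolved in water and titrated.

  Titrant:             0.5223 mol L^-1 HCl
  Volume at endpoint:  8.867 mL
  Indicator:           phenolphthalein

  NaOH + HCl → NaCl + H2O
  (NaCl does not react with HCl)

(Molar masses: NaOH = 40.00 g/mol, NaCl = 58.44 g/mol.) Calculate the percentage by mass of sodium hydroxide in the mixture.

n(HCl) = 0.008867 × 0.5223 = 4.631 × 10^-3 mol
Let x = n(NaOH), y = n(NaCl).
Titrant: 1x = 4.631 × 10^-3;  mass: 40.00x + 58.44y = 0.2936
Solving, x = 4.631 × 10^-3 mol, y = 1.854 × 10^-3 mol
mass of NaOH = 4.631 × 10^-3 × 40.00 = 0.1852 g
% NaOH = 0.1852 / 0.2936 × 100 = 63.10 %

63.10 %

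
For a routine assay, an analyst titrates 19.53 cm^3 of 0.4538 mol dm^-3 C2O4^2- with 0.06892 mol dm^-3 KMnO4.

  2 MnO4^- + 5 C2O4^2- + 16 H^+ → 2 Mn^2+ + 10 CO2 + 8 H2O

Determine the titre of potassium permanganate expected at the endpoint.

n(C2O4^2-) = 0.01953 L × 0.4538 mol/L = 8.863 × 10^-3 mol
From the 2:5 stoichiometry, n(KMnO4) = 2/5 × 8.863 × 10^-3 = 3.545 × 10^-3 mol
V(KMnO4) = 3.545 × 10^-3 mol / 0.06892 mol/L = 0.05144 L = 51.44 mL

51.44 mL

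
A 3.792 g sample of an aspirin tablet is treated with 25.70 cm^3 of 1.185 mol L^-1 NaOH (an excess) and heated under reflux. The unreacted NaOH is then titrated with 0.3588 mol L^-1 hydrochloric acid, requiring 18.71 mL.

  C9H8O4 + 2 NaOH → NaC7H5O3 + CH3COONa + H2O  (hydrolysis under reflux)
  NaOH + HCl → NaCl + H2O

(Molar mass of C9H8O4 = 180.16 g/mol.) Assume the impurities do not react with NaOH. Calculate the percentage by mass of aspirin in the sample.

n(NaOH) added = 0.02570 × 1.185 = 0.03045 mol
n(HCl) used in back-titration = 0.01871 × 0.3588 = 6.713 × 10^-3 mol
n(NaOH) left over = 6.713 × 10^-3 mol (1:1 ratio)
n(NaOH) consumed by analyte = 0.03045 − 6.713 × 10^-3 = 0.02374 mol
From the 1:2 ratio, n(C9H8O4) = 1/2 × 0.02374 = 0.01187 mol
mass of C9H8O4 = 0.01187 × 180.16 = 2.139 g
% C9H8O4 = 2.139 / 3.792 × 100 = 56.40 %

56.40 %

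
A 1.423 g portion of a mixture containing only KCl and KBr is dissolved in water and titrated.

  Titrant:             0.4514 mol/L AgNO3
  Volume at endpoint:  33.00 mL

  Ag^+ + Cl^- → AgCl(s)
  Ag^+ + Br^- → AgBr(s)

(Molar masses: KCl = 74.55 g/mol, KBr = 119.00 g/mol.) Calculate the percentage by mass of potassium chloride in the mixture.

41.21 %

n(AgNO3) = 0.03300 × 0.4514 = 0.01490 mol
Let x = n(KCl), y = n(KBr).
Titrant: 1x + 1y = 0.01490;  mass: 74.55x + 119.00y = 1.423
Solving, x = 7.866 × 10^-3 mol, y = 7.030 × 10^-3 mol
mass of KCl = 7.866 × 10^-3 × 74.55 = 0.5864 g
% KCl = 0.5864 / 1.423 × 100 = 41.21 %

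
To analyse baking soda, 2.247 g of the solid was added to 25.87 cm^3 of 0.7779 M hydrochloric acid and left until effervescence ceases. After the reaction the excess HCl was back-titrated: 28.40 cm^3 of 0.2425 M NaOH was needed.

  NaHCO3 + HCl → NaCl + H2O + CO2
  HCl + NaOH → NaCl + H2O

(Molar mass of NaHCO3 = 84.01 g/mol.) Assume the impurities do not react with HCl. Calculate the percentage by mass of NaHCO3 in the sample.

n(HCl) added = 0.02587 × 0.7779 = 0.02012 mol
n(NaOH) used in back-titration = 0.02840 × 0.2425 = 6.887 × 10^-3 mol
n(HCl) left over = 6.887 × 10^-3 mol (1:1 ratio)
n(HCl) consumed by analyte = 0.02012 − 6.887 × 10^-3 = 0.01324 mol
n(NaHCO3) = 0.01324 mol (1:1 ratio)
mass of NaHCO3 = 0.01324 × 84.01 = 1.112 g
% NaHCO3 = 1.112 / 2.247 × 100 = 49.49 %

49.49 %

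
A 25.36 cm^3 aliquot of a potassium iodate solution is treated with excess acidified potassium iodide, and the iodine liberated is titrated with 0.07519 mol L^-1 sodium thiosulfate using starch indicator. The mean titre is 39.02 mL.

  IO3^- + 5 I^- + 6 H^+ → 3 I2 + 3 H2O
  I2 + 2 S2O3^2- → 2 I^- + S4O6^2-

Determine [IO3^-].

n(S2O3^2-) = 0.03902 × 0.07519 = 2.934 × 10^-3 mol
n(I2) = n(S2O3^2-)/2 = 1.467 × 10^-3 mol
From the 1:3 ratio, n(IO3^-) in the aliquot = 1/3 × 1.467 × 10^-3 = 4.890 × 10^-4 mol
[IO3^-] = 4.890 × 10^-4 / 0.02536 = 0.01928 mol/L

0.01928 mol/L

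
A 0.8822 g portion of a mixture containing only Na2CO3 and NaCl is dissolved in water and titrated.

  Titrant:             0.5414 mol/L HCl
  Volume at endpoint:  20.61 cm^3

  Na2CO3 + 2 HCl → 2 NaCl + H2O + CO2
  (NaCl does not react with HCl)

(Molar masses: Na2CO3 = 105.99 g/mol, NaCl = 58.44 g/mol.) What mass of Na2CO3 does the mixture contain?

0.5913 g

n(HCl) = 0.02061 × 0.5414 = 0.01116 mol
Let x = n(Na2CO3), y = n(NaCl).
Titrant: 2x = 0.01116;  mass: 105.99x + 58.44y = 0.8822
Solving, x = 5.579 × 10^-3 mol, y = 4.977 × 10^-3 mol
mass of Na2CO3 = 5.579 × 10^-3 × 105.99 = 0.5913 g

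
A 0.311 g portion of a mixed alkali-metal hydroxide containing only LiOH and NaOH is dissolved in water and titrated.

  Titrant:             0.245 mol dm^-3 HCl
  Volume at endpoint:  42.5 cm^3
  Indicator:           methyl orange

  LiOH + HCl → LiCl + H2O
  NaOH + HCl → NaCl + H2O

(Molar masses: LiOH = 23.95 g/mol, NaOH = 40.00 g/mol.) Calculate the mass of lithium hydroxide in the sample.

n(HCl) = 0.0425 × 0.245 = 0.0104 mol
Let x = n(LiOH), y = n(NaOH).
Titrant: 1x + 1y = 0.0104;  mass: 23.95x + 40.00y = 0.311
Solving, x = 6.57 × 10^-3 mol, y = 3.84 × 10^-3 mol
mass of LiOH = 6.57 × 10^-3 × 23.95 = 0.157 g

0.157 g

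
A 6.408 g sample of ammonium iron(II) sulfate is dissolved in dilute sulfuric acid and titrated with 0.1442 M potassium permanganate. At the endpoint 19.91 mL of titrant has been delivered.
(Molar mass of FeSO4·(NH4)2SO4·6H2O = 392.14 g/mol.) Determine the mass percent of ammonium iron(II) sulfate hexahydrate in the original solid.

MnO4^- + 5 Fe^2+ + 8 H^+ → Mn^2+ + 5 Fe^3+ + 4 H2O
n(KMnO4) = 0.01991 L × 0.1442 mol/L = 2.871 × 10^-3 mol
From the 5:1 ratio, n(FeSO4·(NH4)2SO4·6H2O) = 5/1 × 2.871 × 10^-3 = 0.01436 mol
mass of FeSO4·(NH4)2SO4·6H2O = 0.01436 × 392.14 g/mol = 5.629 g
% FeSO4·(NH4)2SO4·6H2O = 5.629 / 6.408 × 100 = 87.85 %

87.85 %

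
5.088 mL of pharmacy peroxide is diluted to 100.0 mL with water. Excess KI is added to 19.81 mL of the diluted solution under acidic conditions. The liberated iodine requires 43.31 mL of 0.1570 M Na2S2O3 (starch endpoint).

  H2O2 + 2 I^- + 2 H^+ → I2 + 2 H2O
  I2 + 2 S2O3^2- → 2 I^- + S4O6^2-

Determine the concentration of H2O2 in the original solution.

n(S2O3^2-) = 0.04331 × 0.1570 = 6.800 × 10^-3 mol
n(I2) = n(S2O3^2-)/2 = 3.400 × 10^-3 mol
n(H2O2) in the aliquot = 3.400 × 10^-3 mol (1:1 ratio)
[H2O2]_dilute = 3.400 × 10^-3 / 0.01981 = 0.1716 mol/L
[H2O2]_original = 0.1716 × 100.0/5.088 = 3.373 mol/L

3.373 M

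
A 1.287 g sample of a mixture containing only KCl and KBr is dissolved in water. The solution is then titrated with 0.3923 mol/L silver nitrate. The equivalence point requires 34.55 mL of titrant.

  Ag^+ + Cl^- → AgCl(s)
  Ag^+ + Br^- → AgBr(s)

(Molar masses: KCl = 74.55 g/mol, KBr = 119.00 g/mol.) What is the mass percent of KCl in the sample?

n(AgNO3) = 0.03455 × 0.3923 = 0.01355 mol
Let x = n(KCl), y = n(KBr).
Titrant: 1x + 1y = 0.01355;  mass: 74.55x + 119.00y = 1.287
Solving, x = 7.332 × 10^-3 mol, y = 6.222 × 10^-3 mol
mass of KCl = 7.332 × 10^-3 × 74.55 = 0.5466 g
% KCl = 0.5466 / 1.287 × 100 = 42.47 %

42.47 %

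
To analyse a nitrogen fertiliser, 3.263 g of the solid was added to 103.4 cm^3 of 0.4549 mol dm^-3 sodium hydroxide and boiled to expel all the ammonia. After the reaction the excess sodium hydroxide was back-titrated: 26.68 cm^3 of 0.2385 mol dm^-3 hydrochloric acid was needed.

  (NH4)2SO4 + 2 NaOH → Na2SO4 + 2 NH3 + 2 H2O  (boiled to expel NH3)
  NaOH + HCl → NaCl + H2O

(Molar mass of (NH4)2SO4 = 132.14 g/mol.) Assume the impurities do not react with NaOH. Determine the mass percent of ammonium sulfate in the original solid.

82.36 %

n(NaOH) added = 0.1034 × 0.4549 = 0.04704 mol
n(HCl) used in back-titration = 0.02668 × 0.2385 = 6.363 × 10^-3 mol
n(NaOH) left over = 6.363 × 10^-3 mol (1:1 ratio)
n(NaOH) consumed by analyte = 0.04704 − 6.363 × 10^-3 = 0.04067 mol
From the 1:2 ratio, n((NH4)2SO4) = 1/2 × 0.04067 = 0.02034 mol
mass of (NH4)2SO4 = 0.02034 × 132.14 = 2.687 g
% (NH4)2SO4 = 2.687 / 3.263 × 100 = 82.36 %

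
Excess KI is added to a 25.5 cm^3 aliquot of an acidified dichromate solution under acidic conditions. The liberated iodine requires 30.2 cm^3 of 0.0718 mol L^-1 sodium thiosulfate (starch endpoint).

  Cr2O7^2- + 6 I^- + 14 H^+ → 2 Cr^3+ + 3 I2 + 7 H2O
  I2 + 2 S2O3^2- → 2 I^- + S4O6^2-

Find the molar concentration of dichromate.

n(S2O3^2-) = 0.0302 × 0.0718 = 2.17 × 10^-3 mol
n(I2) = n(S2O3^2-)/2 = 1.08 × 10^-3 mol
From the 1:3 ratio, n(Cr2O7^2-) in the aliquot = 1/3 × 1.08 × 10^-3 = 3.61 × 10^-4 mol
[Cr2O7^2-] = 3.61 × 10^-4 / 0.0255 = 0.0142 mol/L

0.0142 mol/L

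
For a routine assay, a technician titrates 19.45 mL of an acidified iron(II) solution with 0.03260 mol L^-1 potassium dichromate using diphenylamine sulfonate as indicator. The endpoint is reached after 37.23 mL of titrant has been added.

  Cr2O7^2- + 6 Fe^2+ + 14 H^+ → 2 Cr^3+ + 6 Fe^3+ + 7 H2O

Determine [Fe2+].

0.3744 mol/L

n(K2Cr2O7) = 0.03723 L × 0.03260 mol/L = 1.214 × 10^-3 mol
From the 6:1 mole ratio, n(Fe2+) = 6/1 × 1.214 × 10^-3 = 7.282 × 10^-3 mol
[Fe2+] = 7.282 × 10^-3 mol / 0.01945 L = 0.3744 mol/L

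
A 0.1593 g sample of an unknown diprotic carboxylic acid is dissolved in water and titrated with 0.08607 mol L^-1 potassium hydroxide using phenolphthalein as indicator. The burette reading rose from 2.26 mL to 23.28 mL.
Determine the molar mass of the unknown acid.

176.1 g/mol

n(KOH) = 0.02102 L × 0.08607 mol/L = 1.809 × 10^-3 mol
From the 1:2 ratio, n(H2A) = 1/2 × 1.809 × 10^-3 = 9.046 × 10^-4 mol
M = m / n = 0.1593 g / 9.046 × 10^-4 mol = 176.1 g/mol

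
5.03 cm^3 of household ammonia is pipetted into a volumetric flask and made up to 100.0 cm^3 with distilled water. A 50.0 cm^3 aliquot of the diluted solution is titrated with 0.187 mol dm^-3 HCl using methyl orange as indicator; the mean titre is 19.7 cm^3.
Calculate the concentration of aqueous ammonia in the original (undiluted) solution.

NH3 + HCl → NH4Cl
n(HCl) = 0.0197 × 0.187 = 3.68 × 10^-3 mol
n(NH3) in the aliquot = 3.68 × 10^-3 mol (1:1 ratio)
[NH3]_dilute = 3.68 × 10^-3 / 0.0500 = 0.0737 mol/L
Dilution factor = 100.0 / 5.03 = 19.88
[NH3]_stock = 0.0737 × 19.88 = 1.46 mol/L

1.46 mol/L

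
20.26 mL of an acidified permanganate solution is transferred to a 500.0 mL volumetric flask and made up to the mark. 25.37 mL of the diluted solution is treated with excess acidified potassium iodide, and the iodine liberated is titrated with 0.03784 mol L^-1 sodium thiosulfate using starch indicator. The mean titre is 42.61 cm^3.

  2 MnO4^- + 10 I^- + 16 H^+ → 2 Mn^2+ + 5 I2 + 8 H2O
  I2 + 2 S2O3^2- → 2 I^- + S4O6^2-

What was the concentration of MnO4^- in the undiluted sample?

0.3137 mol/L

n(S2O3^2-) = 0.04261 × 0.03784 = 1.612 × 10^-3 mol
n(I2) = n(S2O3^2-)/2 = 8.062 × 10^-4 mol
From the 2:5 ratio, n(MnO4^-) in the aliquot = 2/5 × 8.062 × 10^-4 = 3.225 × 10^-4 mol
[MnO4^-]_dilute = 3.225 × 10^-4 / 0.02537 = 0.01271 mol/L
[MnO4^-]_original = 0.01271 × 500.0/20.26 = 0.3137 mol/L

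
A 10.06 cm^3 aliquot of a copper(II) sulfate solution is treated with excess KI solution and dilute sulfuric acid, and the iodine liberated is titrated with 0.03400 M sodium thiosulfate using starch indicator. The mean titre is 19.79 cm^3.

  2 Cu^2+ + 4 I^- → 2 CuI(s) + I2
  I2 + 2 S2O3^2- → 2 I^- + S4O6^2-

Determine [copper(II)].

0.06688 M

n(S2O3^2-) = 0.01979 × 0.03400 = 6.729 × 10^-4 mol
n(I2) = n(S2O3^2-)/2 = 3.364 × 10^-4 mol
From the 2:1 ratio, n(Cu2+) in the aliquot = 2/1 × 3.364 × 10^-4 = 6.729 × 10^-4 mol
[Cu2+] = 6.729 × 10^-4 / 0.01006 = 0.06688 mol/L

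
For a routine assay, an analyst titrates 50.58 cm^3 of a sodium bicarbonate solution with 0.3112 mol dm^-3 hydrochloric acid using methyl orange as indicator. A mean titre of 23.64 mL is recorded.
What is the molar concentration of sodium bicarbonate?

NaHCO3 + HCl → NaCl + H2O + CO2
n(HCl) = 0.02364 L × 0.3112 mol/L = 7.357 × 10^-3 mol
n(NaHCO3) = 7.357 × 10^-3 mol (1:1 mole ratio)
[NaHCO3] = 7.357 × 10^-3 mol / 0.05058 L = 0.1454 mol/L

0.1454 mol/L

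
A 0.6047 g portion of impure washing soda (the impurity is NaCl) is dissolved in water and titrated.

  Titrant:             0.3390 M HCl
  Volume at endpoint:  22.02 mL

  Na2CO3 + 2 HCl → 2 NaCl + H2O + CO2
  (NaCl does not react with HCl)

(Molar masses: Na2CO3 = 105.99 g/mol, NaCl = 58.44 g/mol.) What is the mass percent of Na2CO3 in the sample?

n(HCl) = 0.02202 × 0.3390 = 7.465 × 10^-3 mol
Let x = n(Na2CO3), y = n(NaCl).
Titrant: 2x = 7.465 × 10^-3;  mass: 105.99x + 58.44y = 0.6047
Solving, x = 3.732 × 10^-3 mol, y = 3.578 × 10^-3 mol
mass of Na2CO3 = 3.732 × 10^-3 × 105.99 = 0.3956 g
% Na2CO3 = 0.3956 / 0.6047 × 100 = 65.42 %

65.42 %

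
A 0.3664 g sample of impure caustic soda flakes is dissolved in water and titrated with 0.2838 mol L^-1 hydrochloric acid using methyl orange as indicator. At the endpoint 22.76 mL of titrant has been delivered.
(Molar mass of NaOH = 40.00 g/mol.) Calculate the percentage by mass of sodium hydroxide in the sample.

70.52 %

NaOH + HCl → NaCl + H2O
n(HCl) = 0.02276 L × 0.2838 mol/L = 6.459 × 10^-3 mol
n(NaOH) = 6.459 × 10^-3 mol (1:1 ratio)
mass of NaOH = 6.459 × 10^-3 × 40.00 g/mol = 0.2584 g
% NaOH = 0.2584 / 0.3664 × 100 = 70.52 %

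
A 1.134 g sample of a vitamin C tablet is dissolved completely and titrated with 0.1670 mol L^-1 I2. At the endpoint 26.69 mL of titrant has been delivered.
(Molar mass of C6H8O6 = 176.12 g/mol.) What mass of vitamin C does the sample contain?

0.7850 g

C6H8O6 + I2 → C6H6O6 + 2 HI
n(I2) = 0.02669 L × 0.1670 mol/L = 4.457 × 10^-3 mol
n(C6H8O6) = 4.457 × 10^-3 mol (1:1 ratio)
mass of C6H8O6 = 4.457 × 10^-3 × 176.12 g/mol = 0.7850 g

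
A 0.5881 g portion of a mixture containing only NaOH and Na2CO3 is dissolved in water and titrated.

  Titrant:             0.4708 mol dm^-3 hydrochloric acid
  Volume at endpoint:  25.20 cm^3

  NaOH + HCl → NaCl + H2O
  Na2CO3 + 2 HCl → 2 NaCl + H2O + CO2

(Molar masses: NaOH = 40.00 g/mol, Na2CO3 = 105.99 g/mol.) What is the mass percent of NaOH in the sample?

n(HCl) = 0.02520 × 0.4708 = 0.01186 mol
Let x = n(NaOH), y = n(Na2CO3).
Titrant: 1x + 2y = 0.01186;  mass: 40.00x + 105.99y = 0.5881
Solving, x = 3.127 × 10^-3 mol, y = 4.368 × 10^-3 mol
mass of NaOH = 3.127 × 10^-3 × 40.00 = 0.1251 g
% NaOH = 0.1251 / 0.5881 × 100 = 21.27 %

21.27 %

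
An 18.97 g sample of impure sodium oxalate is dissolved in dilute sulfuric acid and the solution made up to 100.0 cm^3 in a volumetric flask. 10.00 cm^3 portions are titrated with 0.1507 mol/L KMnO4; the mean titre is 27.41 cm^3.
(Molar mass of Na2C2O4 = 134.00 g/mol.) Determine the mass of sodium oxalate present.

13.84 g

2 MnO4^- + 5 C2O4^2- + 16 H^+ → 2 Mn^2+ + 10 CO2 + 8 H2O
n(KMnO4) per titration = 0.02741 × 0.1507 = 4.131 × 10^-3 mol
From the 5:2 ratio, n(Na2C2O4) in each aliquot = 5/2 × 4.131 × 10^-3 = 0.01033 mol
n(Na2C2O4) in the whole flask = 0.01033 × 100.0/10.00 = 0.1033 mol
mass of Na2C2O4 = 0.1033 × 134.00 = 13.84 g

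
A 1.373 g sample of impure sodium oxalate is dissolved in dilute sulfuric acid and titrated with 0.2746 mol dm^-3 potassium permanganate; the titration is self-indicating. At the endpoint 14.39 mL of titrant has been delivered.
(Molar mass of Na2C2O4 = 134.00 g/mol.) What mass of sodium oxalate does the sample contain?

2 MnO4^- + 5 C2O4^2- + 16 H^+ → 2 Mn^2+ + 10 CO2 + 8 H2O
n(KMnO4) = 0.01439 L × 0.2746 mol/L = 3.951 × 10^-3 mol
From the 5:2 ratio, n(Na2C2O4) = 5/2 × 3.951 × 10^-3 = 9.879 × 10^-3 mol
mass of Na2C2O4 = 9.879 × 10^-3 × 134.00 g/mol = 1.324 g

1.324 g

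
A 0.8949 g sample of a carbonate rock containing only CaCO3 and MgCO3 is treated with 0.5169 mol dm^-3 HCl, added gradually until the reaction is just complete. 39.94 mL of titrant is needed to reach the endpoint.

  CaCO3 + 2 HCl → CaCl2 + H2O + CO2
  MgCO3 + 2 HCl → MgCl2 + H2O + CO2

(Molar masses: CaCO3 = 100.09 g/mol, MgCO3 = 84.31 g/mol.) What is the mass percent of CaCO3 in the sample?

n(HCl) = 0.03994 × 0.5169 = 0.02064 mol
Let x = n(CaCO3), y = n(MgCO3).
Titrant: 2x + 2y = 0.02064;  mass: 100.09x + 84.31y = 0.8949
Solving, x = 1.560 × 10^-3 mol, y = 8.763 × 10^-3 mol
mass of CaCO3 = 1.560 × 10^-3 × 100.09 = 0.1561 g
% CaCO3 = 0.1561 / 0.8949 × 100 = 17.44 %

17.44 %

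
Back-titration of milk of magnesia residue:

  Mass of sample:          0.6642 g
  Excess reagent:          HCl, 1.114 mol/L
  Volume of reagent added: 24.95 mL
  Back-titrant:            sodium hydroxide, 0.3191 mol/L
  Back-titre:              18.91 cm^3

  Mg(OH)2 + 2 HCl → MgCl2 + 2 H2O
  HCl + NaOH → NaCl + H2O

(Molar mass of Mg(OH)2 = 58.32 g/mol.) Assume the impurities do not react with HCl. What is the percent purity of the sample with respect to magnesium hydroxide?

95.53 %

n(HCl) added = 0.02495 × 1.114 = 0.02779 mol
n(NaOH) used in back-titration = 0.01891 × 0.3191 = 6.034 × 10^-3 mol
n(HCl) left over = 6.034 × 10^-3 mol (1:1 ratio)
n(HCl) consumed by analyte = 0.02779 − 6.034 × 10^-3 = 0.02176 mol
From the 1:2 ratio, n(Mg(OH)2) = 1/2 × 0.02176 = 0.01088 mol
mass of Mg(OH)2 = 0.01088 × 58.32 = 0.6345 g
% Mg(OH)2 = 0.6345 / 0.6642 × 100 = 95.53 %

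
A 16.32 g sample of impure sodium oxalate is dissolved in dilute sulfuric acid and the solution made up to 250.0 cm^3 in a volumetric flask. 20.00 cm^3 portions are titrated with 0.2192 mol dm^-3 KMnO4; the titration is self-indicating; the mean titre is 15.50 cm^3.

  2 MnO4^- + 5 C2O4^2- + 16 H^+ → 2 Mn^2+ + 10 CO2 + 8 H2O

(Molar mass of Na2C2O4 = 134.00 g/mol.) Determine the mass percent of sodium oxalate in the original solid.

87.18 %

n(KMnO4) per titration = 0.01550 × 0.2192 = 3.398 × 10^-3 mol
From the 5:2 ratio, n(Na2C2O4) in each aliquot = 5/2 × 3.398 × 10^-3 = 8.494 × 10^-3 mol
n(Na2C2O4) in the whole flask = 8.494 × 10^-3 × 250.0/20.00 = 0.1062 mol
mass of Na2C2O4 = 0.1062 × 134.00 = 14.23 g
% Na2C2O4 = 14.23 / 16.32 × 100 = 87.18 %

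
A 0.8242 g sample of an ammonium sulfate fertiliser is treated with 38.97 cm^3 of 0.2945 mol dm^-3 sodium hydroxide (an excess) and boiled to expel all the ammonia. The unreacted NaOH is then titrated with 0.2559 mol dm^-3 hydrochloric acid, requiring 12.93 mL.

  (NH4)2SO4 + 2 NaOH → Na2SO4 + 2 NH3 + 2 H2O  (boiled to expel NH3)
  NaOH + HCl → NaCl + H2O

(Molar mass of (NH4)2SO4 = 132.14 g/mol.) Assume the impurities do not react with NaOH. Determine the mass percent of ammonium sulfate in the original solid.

n(NaOH) added = 0.03897 × 0.2945 = 0.01148 mol
n(HCl) used in back-titration = 0.01293 × 0.2559 = 3.309 × 10^-3 mol
n(NaOH) left over = 3.309 × 10^-3 mol (1:1 ratio)
n(NaOH) consumed by analyte = 0.01148 − 3.309 × 10^-3 = 8.168 × 10^-3 mol
From the 1:2 ratio, n((NH4)2SO4) = 1/2 × 8.168 × 10^-3 = 4.084 × 10^-3 mol
mass of (NH4)2SO4 = 4.084 × 10^-3 × 132.14 = 0.5397 g
% (NH4)2SO4 = 0.5397 / 0.8242 × 100 = 65.48 %

65.48 %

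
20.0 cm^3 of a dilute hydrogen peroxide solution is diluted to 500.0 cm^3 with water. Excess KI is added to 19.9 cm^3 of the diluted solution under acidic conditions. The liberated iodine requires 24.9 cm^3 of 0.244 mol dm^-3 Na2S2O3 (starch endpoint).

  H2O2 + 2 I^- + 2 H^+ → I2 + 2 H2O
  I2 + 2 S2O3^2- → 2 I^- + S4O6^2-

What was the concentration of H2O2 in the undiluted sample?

n(S2O3^2-) = 0.0249 × 0.244 = 6.08 × 10^-3 mol
n(I2) = n(S2O3^2-)/2 = 3.04 × 10^-3 mol
n(H2O2) in the aliquot = 3.04 × 10^-3 mol (1:1 ratio)
[H2O2]_dilute = 3.04 × 10^-3 / 0.0199 = 0.153 mol/L
[H2O2]_original = 0.153 × 500.0/20.0 = 3.82 mol/L

3.82 mol/L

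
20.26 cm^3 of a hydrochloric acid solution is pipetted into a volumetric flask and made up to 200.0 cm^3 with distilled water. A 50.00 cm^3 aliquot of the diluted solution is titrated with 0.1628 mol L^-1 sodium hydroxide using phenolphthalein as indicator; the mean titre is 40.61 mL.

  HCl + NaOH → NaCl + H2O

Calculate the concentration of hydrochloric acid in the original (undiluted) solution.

n(NaOH) = 0.04061 × 0.1628 = 6.611 × 10^-3 mol
n(HCl) in the aliquot = 6.611 × 10^-3 mol (1:1 ratio)
[HCl]_dilute = 6.611 × 10^-3 / 0.05000 = 0.1322 mol/L
Dilution factor = 200.0 / 20.26 = 9.872
[HCl]_stock = 0.1322 × 9.872 = 1.305 mol/L

1.305 mol/L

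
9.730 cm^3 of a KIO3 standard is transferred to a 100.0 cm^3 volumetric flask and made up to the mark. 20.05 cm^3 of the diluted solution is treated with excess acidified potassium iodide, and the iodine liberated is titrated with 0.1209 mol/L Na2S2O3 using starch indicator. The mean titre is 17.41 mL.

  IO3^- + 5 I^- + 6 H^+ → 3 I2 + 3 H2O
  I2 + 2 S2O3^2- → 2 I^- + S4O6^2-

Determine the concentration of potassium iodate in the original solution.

0.1798 mol/L

n(S2O3^2-) = 0.01741 × 0.1209 = 2.105 × 10^-3 mol
n(I2) = n(S2O3^2-)/2 = 1.052 × 10^-3 mol
From the 1:3 ratio, n(IO3^-) in the aliquot = 1/3 × 1.052 × 10^-3 = 3.508 × 10^-4 mol
[IO3^-]_dilute = 3.508 × 10^-4 / 0.02005 = 0.01750 mol/L
[IO3^-]_original = 0.01750 × 100.0/9.730 = 0.1798 mol/L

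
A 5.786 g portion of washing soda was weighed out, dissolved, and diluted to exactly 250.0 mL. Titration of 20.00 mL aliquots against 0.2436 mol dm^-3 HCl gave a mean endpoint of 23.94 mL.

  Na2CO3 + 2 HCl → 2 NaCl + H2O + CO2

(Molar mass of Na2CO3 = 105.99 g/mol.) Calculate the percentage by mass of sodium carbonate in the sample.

n(HCl) per titration = 0.02394 × 0.2436 = 5.832 × 10^-3 mol
From the 1:2 ratio, n(Na2CO3) in each aliquot = 1/2 × 5.832 × 10^-3 = 2.916 × 10^-3 mol
n(Na2CO3) in the whole flask = 2.916 × 10^-3 × 250.0/20.00 = 0.03645 mol
mass of Na2CO3 = 0.03645 × 105.99 = 3.863 g
% Na2CO3 = 3.863 / 5.786 × 100 = 66.77 %

66.77 %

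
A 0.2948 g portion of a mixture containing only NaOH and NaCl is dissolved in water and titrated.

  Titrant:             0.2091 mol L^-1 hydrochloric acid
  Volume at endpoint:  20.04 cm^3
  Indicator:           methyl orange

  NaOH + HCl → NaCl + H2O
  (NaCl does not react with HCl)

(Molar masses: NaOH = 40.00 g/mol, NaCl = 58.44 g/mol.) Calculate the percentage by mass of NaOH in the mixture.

n(HCl) = 0.02004 × 0.2091 = 4.190 × 10^-3 mol
Let x = n(NaOH), y = n(NaCl).
Titrant: 1x = 4.190 × 10^-3;  mass: 40.00x + 58.44y = 0.2948
Solving, x = 4.190 × 10^-3 mol, y = 2.176 × 10^-3 mol
mass of NaOH = 4.190 × 10^-3 × 40.00 = 0.1676 g
% NaOH = 0.1676 / 0.2948 × 100 = 56.86 %

56.86 %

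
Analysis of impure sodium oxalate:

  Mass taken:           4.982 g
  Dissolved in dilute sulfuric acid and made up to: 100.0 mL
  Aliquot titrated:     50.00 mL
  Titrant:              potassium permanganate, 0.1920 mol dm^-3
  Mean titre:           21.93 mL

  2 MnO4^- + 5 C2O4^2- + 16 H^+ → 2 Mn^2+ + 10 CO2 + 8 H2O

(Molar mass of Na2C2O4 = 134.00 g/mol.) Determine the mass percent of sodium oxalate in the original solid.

56.63 %

n(KMnO4) per titration = 0.02193 × 0.1920 = 4.211 × 10^-3 mol
From the 5:2 ratio, n(Na2C2O4) in each aliquot = 5/2 × 4.211 × 10^-3 = 0.01053 mol
n(Na2C2O4) in the whole flask = 0.01053 × 100.0/50.00 = 0.02105 mol
mass of Na2C2O4 = 0.02105 × 134.00 = 2.821 g
% Na2C2O4 = 2.821 / 4.982 × 100 = 56.63 %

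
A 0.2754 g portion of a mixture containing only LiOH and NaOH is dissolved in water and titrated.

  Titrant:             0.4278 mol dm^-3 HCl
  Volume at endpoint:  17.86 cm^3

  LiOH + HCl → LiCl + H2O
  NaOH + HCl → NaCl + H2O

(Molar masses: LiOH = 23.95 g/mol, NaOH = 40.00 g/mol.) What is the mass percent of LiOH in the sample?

n(HCl) = 0.01786 × 0.4278 = 7.641 × 10^-3 mol
Let x = n(LiOH), y = n(NaOH).
Titrant: 1x + 1y = 7.641 × 10^-3;  mass: 23.95x + 40.00y = 0.2754
Solving, x = 1.883 × 10^-3 mol, y = 5.758 × 10^-3 mol
mass of LiOH = 1.883 × 10^-3 × 23.95 = 0.04510 g
% LiOH = 0.04510 / 0.2754 × 100 = 16.37 %

16.37 %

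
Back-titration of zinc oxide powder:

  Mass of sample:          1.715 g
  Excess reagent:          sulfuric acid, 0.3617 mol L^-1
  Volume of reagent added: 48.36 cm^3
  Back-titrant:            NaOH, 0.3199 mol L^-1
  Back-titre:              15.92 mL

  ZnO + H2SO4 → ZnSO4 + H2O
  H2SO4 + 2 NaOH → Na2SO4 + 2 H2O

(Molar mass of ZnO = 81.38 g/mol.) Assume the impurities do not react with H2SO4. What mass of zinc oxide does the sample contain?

1.216 g

n(H2SO4) added = 0.04836 × 0.3617 = 0.01749 mol
n(NaOH) used in back-titration = 0.01592 × 0.3199 = 5.093 × 10^-3 mol
From the 1:2 ratio, n(H2SO4) left over = 1/2 × 5.093 × 10^-3 = 2.546 × 10^-3 mol
n(H2SO4) consumed by analyte = 0.01749 − 2.546 × 10^-3 = 0.01495 mol
n(ZnO) = 0.01495 mol (1:1 ratio)
mass of ZnO = 0.01495 × 81.38 = 1.216 g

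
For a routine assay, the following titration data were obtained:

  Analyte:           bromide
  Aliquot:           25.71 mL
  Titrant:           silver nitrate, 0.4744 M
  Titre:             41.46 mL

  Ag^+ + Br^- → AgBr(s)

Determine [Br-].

n(AgNO3) = 0.04146 L × 0.4744 mol/L = 0.01967 mol
n(Br-) = 0.01967 mol (1:1 mole ratio)
[Br-] = 0.01967 mol / 0.02571 L = 0.7650 mol/L

0.7650 M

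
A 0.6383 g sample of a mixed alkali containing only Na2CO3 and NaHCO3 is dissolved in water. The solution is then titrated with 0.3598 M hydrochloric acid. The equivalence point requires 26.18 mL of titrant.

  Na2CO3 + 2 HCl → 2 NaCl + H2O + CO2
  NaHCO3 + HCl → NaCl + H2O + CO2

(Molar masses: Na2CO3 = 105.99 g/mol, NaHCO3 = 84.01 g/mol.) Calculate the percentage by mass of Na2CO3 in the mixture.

n(HCl) = 0.02618 × 0.3598 = 9.420 × 10^-3 mol
Let x = n(Na2CO3), y = n(NaHCO3).
Titrant: 2x + 1y = 9.420 × 10^-3;  mass: 105.99x + 84.01y = 0.6383
Solving, x = 2.467 × 10^-3 mol, y = 4.485 × 10^-3 mol
mass of Na2CO3 = 2.467 × 10^-3 × 105.99 = 0.2615 g
% Na2CO3 = 0.2615 / 0.6383 × 100 = 40.97 %

40.97 %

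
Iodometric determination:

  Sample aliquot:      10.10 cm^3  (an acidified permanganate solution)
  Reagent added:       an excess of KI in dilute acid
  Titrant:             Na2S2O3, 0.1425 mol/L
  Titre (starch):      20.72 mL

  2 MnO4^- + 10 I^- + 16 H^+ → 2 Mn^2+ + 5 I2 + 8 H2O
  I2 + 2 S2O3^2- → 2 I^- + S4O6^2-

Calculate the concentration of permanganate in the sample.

0.05847 mol/L

n(S2O3^2-) = 0.02072 × 0.1425 = 2.953 × 10^-3 mol
n(I2) = n(S2O3^2-)/2 = 1.476 × 10^-3 mol
From the 2:5 ratio, n(MnO4^-) in the aliquot = 2/5 × 1.476 × 10^-3 = 5.905 × 10^-4 mol
[MnO4^-] = 5.905 × 10^-4 / 0.01010 = 0.05847 mol/L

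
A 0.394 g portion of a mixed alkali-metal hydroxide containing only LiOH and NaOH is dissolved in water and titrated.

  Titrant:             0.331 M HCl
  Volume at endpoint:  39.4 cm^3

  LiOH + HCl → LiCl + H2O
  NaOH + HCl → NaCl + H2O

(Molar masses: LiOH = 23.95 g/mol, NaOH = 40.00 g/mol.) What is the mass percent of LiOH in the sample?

48.3 %

n(HCl) = 0.0394 × 0.331 = 0.0130 mol
Let x = n(LiOH), y = n(NaOH).
Titrant: 1x + 1y = 0.0130;  mass: 23.95x + 40.00y = 0.394
Solving, x = 7.95 × 10^-3 mol, y = 5.09 × 10^-3 mol
mass of LiOH = 7.95 × 10^-3 × 23.95 = 0.190 g
% LiOH = 0.190 / 0.394 × 100 = 48.3 %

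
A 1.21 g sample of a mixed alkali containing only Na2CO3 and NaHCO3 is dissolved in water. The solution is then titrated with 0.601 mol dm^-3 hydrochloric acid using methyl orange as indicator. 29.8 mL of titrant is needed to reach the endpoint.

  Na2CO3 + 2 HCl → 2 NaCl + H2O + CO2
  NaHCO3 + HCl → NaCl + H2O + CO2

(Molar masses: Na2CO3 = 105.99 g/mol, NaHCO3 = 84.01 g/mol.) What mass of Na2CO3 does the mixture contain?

n(HCl) = 0.0298 × 0.601 = 0.0179 mol
Let x = n(Na2CO3), y = n(NaHCO3).
Titrant: 2x + 1y = 0.0179;  mass: 105.99x + 84.01y = 1.21
Solving, x = 4.75 × 10^-3 mol, y = 8.41 × 10^-3 mol
mass of Na2CO3 = 4.75 × 10^-3 × 105.99 = 0.503 g

0.503 g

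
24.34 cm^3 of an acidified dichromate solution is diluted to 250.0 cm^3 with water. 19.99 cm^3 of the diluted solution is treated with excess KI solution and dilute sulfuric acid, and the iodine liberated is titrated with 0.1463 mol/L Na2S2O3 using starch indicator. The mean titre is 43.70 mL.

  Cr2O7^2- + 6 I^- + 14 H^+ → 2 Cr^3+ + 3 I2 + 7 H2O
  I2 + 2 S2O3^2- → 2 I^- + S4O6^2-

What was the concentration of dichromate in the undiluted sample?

0.5475 mol/L

n(S2O3^2-) = 0.04370 × 0.1463 = 6.393 × 10^-3 mol
n(I2) = n(S2O3^2-)/2 = 3.197 × 10^-3 mol
From the 1:3 ratio, n(Cr2O7^2-) in the aliquot = 1/3 × 3.197 × 10^-3 = 1.066 × 10^-3 mol
[Cr2O7^2-]_dilute = 1.066 × 10^-3 / 0.01999 = 0.05330 mol/L
[Cr2O7^2-]_original = 0.05330 × 250.0/24.34 = 0.5475 mol/L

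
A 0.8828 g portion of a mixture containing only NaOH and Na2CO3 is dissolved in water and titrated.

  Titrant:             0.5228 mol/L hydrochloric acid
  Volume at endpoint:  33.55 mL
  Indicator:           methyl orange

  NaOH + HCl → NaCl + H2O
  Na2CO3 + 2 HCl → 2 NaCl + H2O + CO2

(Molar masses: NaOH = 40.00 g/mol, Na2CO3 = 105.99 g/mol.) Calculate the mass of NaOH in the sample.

n(HCl) = 0.03355 × 0.5228 = 0.01754 mol
Let x = n(NaOH), y = n(Na2CO3).
Titrant: 1x + 2y = 0.01754;  mass: 40.00x + 105.99y = 0.8828
Solving, x = 3.596 × 10^-3 mol, y = 6.972 × 10^-3 mol
mass of NaOH = 3.596 × 10^-3 × 40.00 = 0.1438 g

0.1438 g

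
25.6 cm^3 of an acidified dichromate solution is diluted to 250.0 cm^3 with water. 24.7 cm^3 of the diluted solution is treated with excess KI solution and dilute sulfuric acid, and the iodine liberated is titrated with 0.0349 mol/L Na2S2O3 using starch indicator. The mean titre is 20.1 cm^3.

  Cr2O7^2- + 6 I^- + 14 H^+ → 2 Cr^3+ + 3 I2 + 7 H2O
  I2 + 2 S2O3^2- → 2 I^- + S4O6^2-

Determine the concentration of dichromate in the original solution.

n(S2O3^2-) = 0.0201 × 0.0349 = 7.01 × 10^-4 mol
n(I2) = n(S2O3^2-)/2 = 3.51 × 10^-4 mol
From the 1:3 ratio, n(Cr2O7^2-) in the aliquot = 1/3 × 3.51 × 10^-4 = 1.17 × 10^-4 mol
[Cr2O7^2-]_dilute = 1.17 × 10^-4 / 0.0247 = 0.00473 mol/L
[Cr2O7^2-]_original = 0.00473 × 250.0/25.6 = 0.0462 mol/L

0.0462 mol/L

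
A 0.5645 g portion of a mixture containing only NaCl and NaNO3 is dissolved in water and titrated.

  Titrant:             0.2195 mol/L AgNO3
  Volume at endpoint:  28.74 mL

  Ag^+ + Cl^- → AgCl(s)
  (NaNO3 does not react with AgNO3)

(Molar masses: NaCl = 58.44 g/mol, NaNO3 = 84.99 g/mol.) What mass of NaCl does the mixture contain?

0.3687 g

n(AgNO3) = 0.02874 × 0.2195 = 6.308 × 10^-3 mol
Let x = n(NaCl), y = n(NaNO3).
Titrant: 1x = 6.308 × 10^-3;  mass: 58.44x + 84.99y = 0.5645
Solving, x = 6.308 × 10^-3 mol, y = 2.304 × 10^-3 mol
mass of NaCl = 6.308 × 10^-3 × 58.44 = 0.3687 g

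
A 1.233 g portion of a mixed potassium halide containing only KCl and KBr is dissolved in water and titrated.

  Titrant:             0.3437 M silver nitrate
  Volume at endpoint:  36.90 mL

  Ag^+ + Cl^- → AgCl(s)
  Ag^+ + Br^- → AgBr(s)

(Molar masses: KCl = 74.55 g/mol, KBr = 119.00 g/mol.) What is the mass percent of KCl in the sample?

37.57 %

n(AgNO3) = 0.03690 × 0.3437 = 0.01268 mol
Let x = n(KCl), y = n(KBr).
Titrant: 1x + 1y = 0.01268;  mass: 74.55x + 119.00y = 1.233
Solving, x = 6.214 × 10^-3 mol, y = 6.468 × 10^-3 mol
mass of KCl = 6.214 × 10^-3 × 74.55 = 0.4633 g
% KCl = 0.4633 / 1.233 × 100 = 37.57 %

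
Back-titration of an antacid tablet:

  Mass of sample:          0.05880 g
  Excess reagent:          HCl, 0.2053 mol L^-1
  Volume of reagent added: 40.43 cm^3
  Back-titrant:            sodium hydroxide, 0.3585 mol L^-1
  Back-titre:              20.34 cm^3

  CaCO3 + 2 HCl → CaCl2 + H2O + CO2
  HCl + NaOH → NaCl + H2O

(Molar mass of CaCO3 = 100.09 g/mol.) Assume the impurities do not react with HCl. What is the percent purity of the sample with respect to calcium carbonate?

85.82 %

n(HCl) added = 0.04043 × 0.2053 = 8.300 × 10^-3 mol
n(NaOH) used in back-titration = 0.02034 × 0.3585 = 7.292 × 10^-3 mol
n(HCl) left over = 7.292 × 10^-3 mol (1:1 ratio)
n(HCl) consumed by analyte = 8.300 × 10^-3 − 7.292 × 10^-3 = 1.008 × 10^-3 mol
From the 1:2 ratio, n(CaCO3) = 1/2 × 1.008 × 10^-3 = 5.042 × 10^-4 mol
mass of CaCO3 = 5.042 × 10^-4 × 100.09 = 0.05046 g
% CaCO3 = 0.05046 / 0.05880 × 100 = 85.82 %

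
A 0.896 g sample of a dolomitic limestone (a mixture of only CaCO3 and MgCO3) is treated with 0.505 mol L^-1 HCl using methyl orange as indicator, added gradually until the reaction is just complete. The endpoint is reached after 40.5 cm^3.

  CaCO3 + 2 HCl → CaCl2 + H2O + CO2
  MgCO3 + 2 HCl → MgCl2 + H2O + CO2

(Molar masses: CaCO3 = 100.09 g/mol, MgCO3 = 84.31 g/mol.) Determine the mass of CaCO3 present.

0.215 g

n(HCl) = 0.0405 × 0.505 = 0.0205 mol
Let x = n(CaCO3), y = n(MgCO3).
Titrant: 2x + 2y = 0.0205;  mass: 100.09x + 84.31y = 0.896
Solving, x = 2.14 × 10^-3 mol, y = 8.08 × 10^-3 mol
mass of CaCO3 = 2.14 × 10^-3 × 100.09 = 0.215 g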